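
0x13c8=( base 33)4LF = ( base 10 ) 5064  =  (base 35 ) 44o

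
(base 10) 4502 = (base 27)64k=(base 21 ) A48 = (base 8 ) 10626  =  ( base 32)4CM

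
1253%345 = 218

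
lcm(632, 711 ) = 5688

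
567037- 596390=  - 29353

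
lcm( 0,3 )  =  0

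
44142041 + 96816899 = 140958940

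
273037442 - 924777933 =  - 651740491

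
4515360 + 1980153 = 6495513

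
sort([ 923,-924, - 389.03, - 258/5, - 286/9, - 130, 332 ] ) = [-924 , - 389.03, - 130, - 258/5 , - 286/9,332,923 ] 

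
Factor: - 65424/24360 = -94/35=-  2^1*5^ ( - 1)*7^(-1)*47^1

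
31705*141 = 4470405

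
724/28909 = 724/28909= 0.03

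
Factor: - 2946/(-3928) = 3/4  =  2^(-2 )* 3^1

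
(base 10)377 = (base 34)b3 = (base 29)d0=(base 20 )ih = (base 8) 571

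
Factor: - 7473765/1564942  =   - 2^(-1) * 3^1*5^1*13^1*31^( - 1)*43^(-1)*587^( - 1)*38327^1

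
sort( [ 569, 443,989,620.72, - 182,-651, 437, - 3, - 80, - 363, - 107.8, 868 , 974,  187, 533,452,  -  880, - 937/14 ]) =[ - 880,-651, - 363, - 182,-107.8,-80 ,-937/14, - 3,187,437,  443,452,533,569,620.72,868,974, 989 ]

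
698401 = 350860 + 347541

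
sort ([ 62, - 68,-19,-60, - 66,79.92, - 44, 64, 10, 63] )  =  [ - 68, - 66,- 60 ,- 44, - 19, 10,62,63,64, 79.92]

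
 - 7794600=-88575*88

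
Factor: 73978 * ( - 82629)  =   - 2^1*3^2 * 47^1*787^1*9181^1 = - 6112728162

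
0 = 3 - 3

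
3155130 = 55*57366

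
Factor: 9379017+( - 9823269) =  - 2^2*3^1*37021^1 = -444252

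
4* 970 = 3880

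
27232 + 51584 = 78816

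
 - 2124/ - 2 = 1062 +0/1 = 1062.00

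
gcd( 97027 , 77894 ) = 1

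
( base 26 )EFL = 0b10011010010011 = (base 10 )9875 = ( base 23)if8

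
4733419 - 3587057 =1146362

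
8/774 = 4/387 =0.01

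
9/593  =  9/593 = 0.02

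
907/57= 907/57 = 15.91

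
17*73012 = 1241204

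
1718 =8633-6915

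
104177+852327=956504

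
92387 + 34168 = 126555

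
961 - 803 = 158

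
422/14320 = 211/7160 = 0.03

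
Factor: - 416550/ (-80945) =2^1*3^1 * 5^1*2777^1*16189^( - 1 ) = 83310/16189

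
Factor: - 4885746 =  - 2^1*3^1*29^1*43^1*653^1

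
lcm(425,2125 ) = 2125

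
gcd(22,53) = 1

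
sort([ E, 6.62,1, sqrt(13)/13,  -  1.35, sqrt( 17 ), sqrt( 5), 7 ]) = [-1.35, sqrt(13)/13,1, sqrt(5) , E , sqrt( 17), 6.62,7]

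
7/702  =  7/702  =  0.01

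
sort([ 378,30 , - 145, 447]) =[ - 145, 30 , 378, 447]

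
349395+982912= 1332307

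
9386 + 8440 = 17826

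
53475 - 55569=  - 2094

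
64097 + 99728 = 163825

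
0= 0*3868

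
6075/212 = 28+ 139/212   =  28.66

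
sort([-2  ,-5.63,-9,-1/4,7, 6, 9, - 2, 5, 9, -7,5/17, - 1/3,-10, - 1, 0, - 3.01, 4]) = [ - 10,  -  9, - 7 ,-5.63,-3.01,-2,-2, - 1, - 1/3,-1/4, 0, 5/17 , 4,5,6, 7,  9, 9] 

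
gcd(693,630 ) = 63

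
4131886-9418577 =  - 5286691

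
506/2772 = 23/126 = 0.18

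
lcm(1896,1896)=1896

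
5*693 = 3465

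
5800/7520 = 145/188 = 0.77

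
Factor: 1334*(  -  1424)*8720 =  - 2^9*5^1*23^1 * 29^1*89^1*109^1 = - 16564651520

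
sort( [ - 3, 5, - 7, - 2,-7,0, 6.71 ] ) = [- 7 , - 7, - 3  , - 2, 0,5, 6.71 ] 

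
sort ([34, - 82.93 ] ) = [  -  82.93, 34 ]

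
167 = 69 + 98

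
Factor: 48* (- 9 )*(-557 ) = 2^4*3^3*557^1= 240624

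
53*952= 50456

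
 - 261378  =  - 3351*78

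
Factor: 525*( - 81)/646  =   -42525/646 = - 2^( - 1) *3^5*5^2*7^1*17^( - 1)*19^( - 1)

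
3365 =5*673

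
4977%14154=4977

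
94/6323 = 94/6323 = 0.01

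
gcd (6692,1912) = 956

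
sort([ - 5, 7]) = [ - 5 , 7]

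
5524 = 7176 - 1652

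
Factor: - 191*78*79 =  - 1176942 =- 2^1 * 3^1*13^1* 79^1*191^1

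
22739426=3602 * 6313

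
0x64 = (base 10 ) 100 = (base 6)244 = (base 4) 1210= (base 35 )2U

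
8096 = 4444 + 3652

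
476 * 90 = 42840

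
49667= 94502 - 44835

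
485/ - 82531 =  - 485/82531= - 0.01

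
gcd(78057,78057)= 78057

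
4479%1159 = 1002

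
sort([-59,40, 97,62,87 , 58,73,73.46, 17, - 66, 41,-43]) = [ - 66, - 59 ,-43, 17,40,41,58,62,73, 73.46, 87,97] 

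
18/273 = 6/91 = 0.07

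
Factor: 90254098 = 2^1 * 11^1*857^1*4787^1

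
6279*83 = 521157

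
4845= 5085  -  240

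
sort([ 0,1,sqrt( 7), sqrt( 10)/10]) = [ 0, sqrt( 10 ) /10,1,sqrt(7) ] 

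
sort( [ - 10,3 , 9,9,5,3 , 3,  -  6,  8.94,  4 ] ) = [ - 10,-6,3,  3,3,4,5, 8.94, 9, 9]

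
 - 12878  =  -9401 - 3477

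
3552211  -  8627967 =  - 5075756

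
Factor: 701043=3^1*7^2*19^1*251^1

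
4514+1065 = 5579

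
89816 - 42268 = 47548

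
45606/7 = 45606/7 = 6515.14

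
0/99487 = 0 =0.00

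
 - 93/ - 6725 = 93/6725 =0.01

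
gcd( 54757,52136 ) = 1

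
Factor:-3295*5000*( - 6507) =107202825000 = 2^3*3^3*5^5*241^1 * 659^1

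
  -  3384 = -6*564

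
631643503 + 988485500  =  1620129003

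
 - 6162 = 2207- 8369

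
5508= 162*34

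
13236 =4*3309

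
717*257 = 184269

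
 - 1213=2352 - 3565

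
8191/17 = 481 + 14/17 =481.82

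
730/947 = 730/947 = 0.77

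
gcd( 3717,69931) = 1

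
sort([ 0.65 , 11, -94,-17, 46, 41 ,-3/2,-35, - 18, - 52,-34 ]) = [-94, - 52, - 35, - 34, - 18 ,- 17, - 3/2, 0.65, 11,  41, 46]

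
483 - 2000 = -1517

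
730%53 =41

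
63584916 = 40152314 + 23432602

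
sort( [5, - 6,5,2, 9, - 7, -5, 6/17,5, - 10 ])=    [ - 10, - 7  , - 6, - 5, 6/17, 2, 5 , 5,5, 9]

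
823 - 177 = 646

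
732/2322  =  122/387=0.32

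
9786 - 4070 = 5716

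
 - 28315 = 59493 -87808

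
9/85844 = 9/85844 = 0.00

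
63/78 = 21/26 = 0.81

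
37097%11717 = 1946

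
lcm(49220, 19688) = 98440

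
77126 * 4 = 308504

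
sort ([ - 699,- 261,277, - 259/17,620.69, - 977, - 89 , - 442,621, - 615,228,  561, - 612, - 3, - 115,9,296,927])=[ - 977, - 699, - 615, - 612, - 442,- 261, - 115, - 89, - 259/17, - 3,9,228,277,296, 561,620.69, 621,927]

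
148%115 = 33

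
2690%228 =182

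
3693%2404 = 1289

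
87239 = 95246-8007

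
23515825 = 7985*2945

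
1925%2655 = 1925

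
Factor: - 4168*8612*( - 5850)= 209984673600=2^6*3^2*5^2*13^1*521^1*2153^1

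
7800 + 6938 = 14738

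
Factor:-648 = -2^3*3^4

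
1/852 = 1/852 = 0.00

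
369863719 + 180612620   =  550476339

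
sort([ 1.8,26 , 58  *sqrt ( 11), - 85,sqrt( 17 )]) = [ - 85 , 1.8, sqrt(17),26,  58*sqrt( 11)]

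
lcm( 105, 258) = 9030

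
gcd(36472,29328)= 376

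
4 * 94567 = 378268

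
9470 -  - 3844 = 13314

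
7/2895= 7/2895 = 0.00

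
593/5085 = 593/5085 = 0.12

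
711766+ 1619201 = 2330967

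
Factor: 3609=3^2 * 401^1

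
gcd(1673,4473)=7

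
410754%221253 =189501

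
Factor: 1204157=139^1*8663^1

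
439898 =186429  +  253469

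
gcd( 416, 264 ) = 8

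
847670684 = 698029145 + 149641539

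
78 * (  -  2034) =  -158652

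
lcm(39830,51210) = 358470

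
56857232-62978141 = - 6120909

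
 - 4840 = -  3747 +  - 1093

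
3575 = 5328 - 1753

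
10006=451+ 9555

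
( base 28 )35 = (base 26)3b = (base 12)75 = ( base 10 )89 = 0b1011001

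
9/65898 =1/7322 = 0.00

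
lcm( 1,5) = 5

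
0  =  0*16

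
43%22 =21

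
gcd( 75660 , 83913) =3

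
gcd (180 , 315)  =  45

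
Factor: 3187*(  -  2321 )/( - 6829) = 7397027/6829 = 11^1 * 211^1*3187^1 * 6829^(  -  1 ) 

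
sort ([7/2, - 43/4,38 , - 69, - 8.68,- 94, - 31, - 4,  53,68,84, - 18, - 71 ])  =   [  -  94, - 71 , - 69, - 31, - 18 , - 43/4, - 8.68 , - 4,7/2,  38,53, 68 , 84] 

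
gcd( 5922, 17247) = 3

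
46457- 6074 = 40383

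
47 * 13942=655274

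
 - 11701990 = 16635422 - 28337412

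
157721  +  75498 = 233219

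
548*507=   277836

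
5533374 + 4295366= 9828740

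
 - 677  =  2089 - 2766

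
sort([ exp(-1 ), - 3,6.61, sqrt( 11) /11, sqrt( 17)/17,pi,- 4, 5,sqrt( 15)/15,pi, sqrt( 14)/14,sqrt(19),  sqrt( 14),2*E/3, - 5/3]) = [ - 4 , - 3, - 5/3, sqrt( 17) /17, sqrt(15)/15,sqrt(14)/14,sqrt( 11)/11, exp( - 1), 2*E/3,pi , pi, sqrt( 14 ),sqrt(19)  ,  5,  6.61]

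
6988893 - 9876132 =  - 2887239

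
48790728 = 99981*488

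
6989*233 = 1628437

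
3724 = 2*1862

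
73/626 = 73/626  =  0.12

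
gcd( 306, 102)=102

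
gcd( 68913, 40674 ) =3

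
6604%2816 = 972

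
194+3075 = 3269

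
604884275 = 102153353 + 502730922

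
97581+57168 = 154749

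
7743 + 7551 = 15294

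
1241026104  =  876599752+364426352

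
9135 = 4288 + 4847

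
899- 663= 236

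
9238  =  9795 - 557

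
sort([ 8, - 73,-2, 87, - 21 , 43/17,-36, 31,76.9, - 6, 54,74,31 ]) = [  -  73, - 36 ,-21, - 6, - 2, 43/17,8,31, 31, 54,74,  76.9,87 ]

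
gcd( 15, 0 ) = 15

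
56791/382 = 56791/382 = 148.67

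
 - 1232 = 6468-7700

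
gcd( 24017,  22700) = 1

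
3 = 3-0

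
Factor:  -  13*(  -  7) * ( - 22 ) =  - 2002 = -  2^1*7^1*11^1*13^1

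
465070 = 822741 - 357671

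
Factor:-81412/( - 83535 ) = 2^2*3^(-1 )*5^( - 1 )*5569^(- 1)*20353^1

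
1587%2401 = 1587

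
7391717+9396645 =16788362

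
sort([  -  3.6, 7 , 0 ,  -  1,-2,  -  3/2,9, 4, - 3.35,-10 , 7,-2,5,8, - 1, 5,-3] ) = [-10, - 3.6, - 3.35,-3, - 2, - 2,-3/2,-1, - 1,0, 4,5, 5 , 7,7,  8,9]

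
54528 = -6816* (-8 )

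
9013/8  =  1126 + 5/8 = 1126.62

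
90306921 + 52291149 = 142598070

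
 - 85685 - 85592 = -171277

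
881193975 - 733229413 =147964562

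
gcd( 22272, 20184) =696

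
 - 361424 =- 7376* 49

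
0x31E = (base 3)1002120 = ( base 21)1H0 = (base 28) 10e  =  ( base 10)798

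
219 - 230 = - 11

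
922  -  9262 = -8340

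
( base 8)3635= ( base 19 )57B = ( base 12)1165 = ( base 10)1949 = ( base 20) 4h9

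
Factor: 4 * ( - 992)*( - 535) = 2122880 = 2^7 *5^1*31^1 * 107^1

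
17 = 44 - 27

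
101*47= 4747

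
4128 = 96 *43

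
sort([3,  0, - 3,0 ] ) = [ - 3, 0, 0, 3 ]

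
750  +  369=1119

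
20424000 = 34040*600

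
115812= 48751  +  67061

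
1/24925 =1/24925=0.00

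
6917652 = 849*8148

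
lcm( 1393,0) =0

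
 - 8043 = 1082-9125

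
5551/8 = 5551/8 = 693.88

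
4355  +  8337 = 12692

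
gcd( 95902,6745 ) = 1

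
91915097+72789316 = 164704413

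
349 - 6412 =-6063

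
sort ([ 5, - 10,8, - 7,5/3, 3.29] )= [ - 10 , - 7,5/3, 3.29,  5,8] 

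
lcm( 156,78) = 156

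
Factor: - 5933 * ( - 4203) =24936399 = 3^2 * 17^1* 349^1*467^1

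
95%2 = 1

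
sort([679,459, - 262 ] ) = [-262,  459, 679] 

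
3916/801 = 44/9 = 4.89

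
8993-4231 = 4762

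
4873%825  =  748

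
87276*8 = 698208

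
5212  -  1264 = 3948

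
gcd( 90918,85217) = 1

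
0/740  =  0 = 0.00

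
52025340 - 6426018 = 45599322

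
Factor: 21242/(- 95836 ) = - 2^ (  -  1)*43^1*97^( - 1) = - 43/194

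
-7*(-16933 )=118531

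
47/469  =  47/469 = 0.10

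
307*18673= 5732611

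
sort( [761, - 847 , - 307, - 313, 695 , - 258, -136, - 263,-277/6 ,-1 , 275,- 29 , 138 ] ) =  [ - 847,  -  313, - 307,  -  263,-258, - 136,-277/6, - 29, - 1,138  ,  275, 695, 761]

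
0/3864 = 0 = 0.00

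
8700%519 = 396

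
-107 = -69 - 38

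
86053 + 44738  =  130791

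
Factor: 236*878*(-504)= -2^6* 3^2 * 7^1*59^1*439^1 =- 104432832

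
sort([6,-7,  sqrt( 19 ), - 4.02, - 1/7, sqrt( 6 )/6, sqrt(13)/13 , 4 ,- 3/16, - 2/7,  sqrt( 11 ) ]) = [ - 7, - 4.02 , - 2/7, - 3/16 ,-1/7, sqrt( 13)/13,sqrt(6 )/6,  sqrt (11),  4,sqrt(19 ),  6 ]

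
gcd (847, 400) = 1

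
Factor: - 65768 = - 2^3*8221^1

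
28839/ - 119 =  - 243 + 78/119 = - 242.34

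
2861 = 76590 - 73729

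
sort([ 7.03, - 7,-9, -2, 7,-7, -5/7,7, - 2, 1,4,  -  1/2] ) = [ - 9,  -  7,-7, - 2,- 2, - 5/7,- 1/2,1,  4,7, 7,7.03 ]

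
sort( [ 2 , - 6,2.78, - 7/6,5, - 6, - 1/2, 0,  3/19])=[-6, - 6, - 7/6, -1/2,0,3/19,2, 2.78 , 5]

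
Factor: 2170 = 2^1*5^1*7^1*31^1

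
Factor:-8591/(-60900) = 2^ ( - 2 )*3^( - 1)*5^( - 2 ) * 7^( - 1)*11^2 * 29^( - 1)*71^1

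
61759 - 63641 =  - 1882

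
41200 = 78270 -37070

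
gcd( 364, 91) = 91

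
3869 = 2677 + 1192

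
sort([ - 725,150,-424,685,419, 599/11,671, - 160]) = [-725, - 424, - 160, 599/11,  150, 419, 671,685 ] 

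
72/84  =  6/7 = 0.86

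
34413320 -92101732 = - 57688412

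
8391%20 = 11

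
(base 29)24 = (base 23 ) 2G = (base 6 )142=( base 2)111110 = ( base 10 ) 62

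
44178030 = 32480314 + 11697716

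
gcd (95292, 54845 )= 1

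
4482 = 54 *83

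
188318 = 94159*2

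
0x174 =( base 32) BK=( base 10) 372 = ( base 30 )CC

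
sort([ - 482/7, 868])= [ - 482/7,  868 ] 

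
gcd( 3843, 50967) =63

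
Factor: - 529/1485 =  - 3^( - 3 ) * 5^ ( - 1 )*11^( - 1)*23^2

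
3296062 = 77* 42806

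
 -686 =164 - 850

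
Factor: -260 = - 2^2*5^1*13^1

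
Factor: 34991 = 11^1 * 3181^1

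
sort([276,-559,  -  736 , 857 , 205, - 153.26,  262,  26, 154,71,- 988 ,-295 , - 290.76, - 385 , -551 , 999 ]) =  [-988, - 736, - 559, - 551, - 385, - 295, - 290.76, - 153.26, 26,71, 154,  205, 262,276, 857, 999 ]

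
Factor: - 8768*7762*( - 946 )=2^8*11^1*43^1 *137^1 * 3881^1 = 64382126336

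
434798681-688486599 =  - 253687918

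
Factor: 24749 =24749^1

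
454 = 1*454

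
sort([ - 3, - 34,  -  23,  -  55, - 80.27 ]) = [ - 80.27, - 55, - 34, - 23, - 3 ]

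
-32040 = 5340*( - 6)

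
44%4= 0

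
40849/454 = 40849/454 = 89.98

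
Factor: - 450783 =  - 3^2*50087^1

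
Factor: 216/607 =2^3*3^3*607^( -1)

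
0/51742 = 0=0.00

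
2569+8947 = 11516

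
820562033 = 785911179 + 34650854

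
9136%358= 186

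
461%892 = 461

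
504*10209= 5145336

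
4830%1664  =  1502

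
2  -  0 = 2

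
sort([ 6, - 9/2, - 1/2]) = [ - 9/2, - 1/2, 6 ]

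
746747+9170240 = 9916987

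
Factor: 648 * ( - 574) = - 371952 = -2^4 * 3^4 * 7^1*41^1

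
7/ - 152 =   -  7/152= - 0.05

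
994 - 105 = 889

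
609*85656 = 52164504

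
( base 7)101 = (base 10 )50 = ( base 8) 62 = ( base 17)2G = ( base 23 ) 24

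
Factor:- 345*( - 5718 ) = 1972710 = 2^1*3^2*5^1*23^1 *953^1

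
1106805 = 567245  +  539560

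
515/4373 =515/4373 = 0.12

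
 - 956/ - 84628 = 239/21157 = 0.01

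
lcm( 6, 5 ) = 30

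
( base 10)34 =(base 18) 1g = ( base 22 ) 1c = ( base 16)22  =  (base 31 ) 13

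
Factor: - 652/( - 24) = 163/6 = 2^( - 1 )*3^( - 1)*163^1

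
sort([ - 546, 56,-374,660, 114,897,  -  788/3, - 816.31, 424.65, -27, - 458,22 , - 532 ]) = [ - 816.31, - 546,-532, - 458, - 374, - 788/3, - 27,  22,  56, 114,424.65,660, 897 ] 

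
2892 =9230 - 6338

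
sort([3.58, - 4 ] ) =[ - 4, 3.58]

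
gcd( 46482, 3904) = 122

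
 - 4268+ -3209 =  - 7477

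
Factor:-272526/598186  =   -3^1 * 53^1*349^ ( -1 ) = - 159/349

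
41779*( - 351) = -14664429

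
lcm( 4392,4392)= 4392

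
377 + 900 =1277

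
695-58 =637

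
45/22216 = 45/22216 = 0.00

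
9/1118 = 9/1118 = 0.01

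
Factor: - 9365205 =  - 3^1 * 5^1*624347^1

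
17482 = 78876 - 61394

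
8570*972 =8330040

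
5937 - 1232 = 4705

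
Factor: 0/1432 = 0 = 0^1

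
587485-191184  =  396301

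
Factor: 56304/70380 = 2^2*5^(-1) = 4/5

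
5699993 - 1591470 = 4108523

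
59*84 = 4956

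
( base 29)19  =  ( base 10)38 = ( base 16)26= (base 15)28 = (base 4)212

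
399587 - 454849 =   -  55262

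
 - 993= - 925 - 68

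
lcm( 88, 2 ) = 88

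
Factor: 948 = 2^2*3^1*79^1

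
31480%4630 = 3700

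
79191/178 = 79191/178  =  444.89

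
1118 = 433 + 685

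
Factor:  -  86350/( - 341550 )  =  3^(-3 ) * 23^(  -  1)* 157^1 = 157/621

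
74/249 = 74/249=0.30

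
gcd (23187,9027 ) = 177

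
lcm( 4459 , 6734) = 329966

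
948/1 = 948 = 948.00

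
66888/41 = 1631 + 17/41 = 1631.41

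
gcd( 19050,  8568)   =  6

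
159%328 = 159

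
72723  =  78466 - 5743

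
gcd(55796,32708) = 1924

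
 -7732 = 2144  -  9876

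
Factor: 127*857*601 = 65412239= 127^1*601^1*857^1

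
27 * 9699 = 261873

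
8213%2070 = 2003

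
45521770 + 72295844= 117817614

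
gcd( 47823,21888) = 57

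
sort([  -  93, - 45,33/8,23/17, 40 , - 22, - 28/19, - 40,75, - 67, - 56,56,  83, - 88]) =[ - 93  , - 88, - 67, -56,  -  45, - 40, - 22, -28/19,23/17,33/8,40,56,75,83]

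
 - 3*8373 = - 25119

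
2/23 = 2/23= 0.09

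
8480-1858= 6622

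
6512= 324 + 6188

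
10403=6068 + 4335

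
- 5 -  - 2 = -3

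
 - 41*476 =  - 19516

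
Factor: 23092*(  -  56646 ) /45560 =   -  163508679/5695 = - 3^3*5^(  -  1) * 17^( - 1)*23^1*67^( - 1 )*251^1* 1049^1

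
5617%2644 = 329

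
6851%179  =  49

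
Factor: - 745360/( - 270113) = 2^4*5^1*7^1*11^3 * 17^(- 1)*15889^ ( - 1)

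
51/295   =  51/295= 0.17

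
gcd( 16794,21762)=54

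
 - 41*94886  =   - 3890326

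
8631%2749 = 384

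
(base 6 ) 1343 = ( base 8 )537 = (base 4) 11133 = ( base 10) 351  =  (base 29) c3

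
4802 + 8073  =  12875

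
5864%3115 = 2749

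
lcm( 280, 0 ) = 0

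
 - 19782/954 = - 1099/53 =- 20.74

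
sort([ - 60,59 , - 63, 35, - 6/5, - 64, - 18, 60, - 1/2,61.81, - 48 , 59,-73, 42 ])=[  -  73, -64, - 63,- 60,- 48, - 18 , - 6/5, - 1/2, 35,42, 59, 59,60,61.81]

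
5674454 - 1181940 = 4492514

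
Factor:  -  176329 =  - 176329^1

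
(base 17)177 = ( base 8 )637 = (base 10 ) 415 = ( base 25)gf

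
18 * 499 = 8982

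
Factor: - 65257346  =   -2^1*7^1*11^1 * 423749^1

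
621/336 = 207/112 =1.85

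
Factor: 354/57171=2^1*17^( - 1)*19^(-1)= 2/323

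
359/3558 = 359/3558  =  0.10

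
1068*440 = 469920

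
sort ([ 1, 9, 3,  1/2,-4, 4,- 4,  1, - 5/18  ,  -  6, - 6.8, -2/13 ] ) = [ - 6.8,-6 , - 4,- 4 , - 5/18, - 2/13, 1/2, 1,1, 3,4 , 9 ] 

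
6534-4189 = 2345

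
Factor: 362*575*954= 198575100  =  2^2*3^2*5^2*23^1*53^1*181^1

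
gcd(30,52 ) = 2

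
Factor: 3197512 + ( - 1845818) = 2^1*419^1*1613^1 =1351694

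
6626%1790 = 1256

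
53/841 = 53/841 = 0.06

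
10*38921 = 389210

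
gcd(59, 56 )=1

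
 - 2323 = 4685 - 7008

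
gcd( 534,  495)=3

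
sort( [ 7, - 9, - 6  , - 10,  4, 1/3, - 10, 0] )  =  [  -  10, - 10, - 9, - 6, 0,1/3, 4,7] 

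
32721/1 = 32721 = 32721.00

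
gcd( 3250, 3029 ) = 13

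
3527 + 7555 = 11082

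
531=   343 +188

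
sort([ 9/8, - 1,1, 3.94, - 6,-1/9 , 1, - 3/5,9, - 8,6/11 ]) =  [-8, - 6, - 1 ,- 3/5, - 1/9,6/11, 1,  1, 9/8,3.94, 9 ] 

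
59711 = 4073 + 55638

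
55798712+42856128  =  98654840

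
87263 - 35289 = 51974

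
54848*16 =877568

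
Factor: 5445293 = 7^1 *877^1 * 887^1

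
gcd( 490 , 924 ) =14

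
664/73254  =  332/36627 = 0.01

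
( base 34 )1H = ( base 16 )33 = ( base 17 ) 30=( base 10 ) 51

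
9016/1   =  9016 = 9016.00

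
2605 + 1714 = 4319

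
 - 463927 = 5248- 469175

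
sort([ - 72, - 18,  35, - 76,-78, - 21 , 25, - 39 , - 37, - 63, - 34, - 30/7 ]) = [ - 78, - 76, - 72, - 63, - 39, - 37, - 34,- 21,  -  18,  -  30/7,25, 35]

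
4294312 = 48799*88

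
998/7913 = 998/7913 = 0.13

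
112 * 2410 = 269920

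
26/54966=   13/27483= 0.00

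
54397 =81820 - 27423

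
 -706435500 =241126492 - 947561992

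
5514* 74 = 408036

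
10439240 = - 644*( - 16210)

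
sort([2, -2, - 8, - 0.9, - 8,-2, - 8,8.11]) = [-8, - 8, - 8  , -2, - 2, - 0.9, 2, 8.11]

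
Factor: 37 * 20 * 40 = 29600 = 2^5*5^2*37^1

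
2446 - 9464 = -7018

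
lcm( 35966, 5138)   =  35966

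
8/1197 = 8/1197 = 0.01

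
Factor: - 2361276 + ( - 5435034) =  - 7796310 = - 2^1*3^1*5^1* 23^1 * 11299^1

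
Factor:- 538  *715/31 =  - 384670/31= -2^1*5^1*11^1*13^1*31^(  -  1 )*269^1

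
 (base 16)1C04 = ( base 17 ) 17DF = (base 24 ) CAK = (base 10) 7172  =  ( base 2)1110000000100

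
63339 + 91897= 155236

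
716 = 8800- 8084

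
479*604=289316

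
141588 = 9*15732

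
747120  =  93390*8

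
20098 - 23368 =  - 3270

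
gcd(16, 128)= 16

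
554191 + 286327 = 840518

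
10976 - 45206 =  - 34230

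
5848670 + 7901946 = 13750616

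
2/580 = 1/290 = 0.00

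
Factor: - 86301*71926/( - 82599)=2^1*3^1*11^( - 1) * 43^1 * 223^1*2503^( - 1 )*35963^1 =2069095242/27533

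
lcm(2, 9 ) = 18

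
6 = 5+1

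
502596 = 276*1821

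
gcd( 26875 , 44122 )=1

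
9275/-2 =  - 9275/2 = -4637.50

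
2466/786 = 411/131 = 3.14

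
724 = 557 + 167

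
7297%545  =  212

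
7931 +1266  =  9197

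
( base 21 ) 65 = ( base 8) 203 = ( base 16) 83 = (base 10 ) 131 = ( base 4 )2003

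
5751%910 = 291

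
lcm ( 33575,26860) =134300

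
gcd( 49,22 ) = 1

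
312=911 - 599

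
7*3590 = 25130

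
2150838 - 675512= 1475326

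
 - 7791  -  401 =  - 8192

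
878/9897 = 878/9897 = 0.09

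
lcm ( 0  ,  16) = 0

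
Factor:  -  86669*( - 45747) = 3964846743=3^2* 11^1*13^1*  17^1*23^1*7879^1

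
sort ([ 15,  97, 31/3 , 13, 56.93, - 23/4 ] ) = [  -  23/4,31/3, 13, 15,  56.93, 97]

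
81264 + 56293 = 137557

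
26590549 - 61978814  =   -35388265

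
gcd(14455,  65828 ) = 7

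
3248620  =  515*6308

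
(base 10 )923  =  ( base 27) 175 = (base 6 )4135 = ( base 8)1633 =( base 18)2F5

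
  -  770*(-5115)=3938550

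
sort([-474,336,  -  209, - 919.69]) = [-919.69 , - 474,-209,336] 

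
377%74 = 7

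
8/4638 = 4/2319=0.00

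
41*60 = 2460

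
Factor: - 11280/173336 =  - 2^1*3^1  *  5^1*461^( - 1) = - 30/461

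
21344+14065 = 35409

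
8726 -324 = 8402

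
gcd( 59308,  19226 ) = 2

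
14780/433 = 34 + 58/433 =34.13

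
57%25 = 7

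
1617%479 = 180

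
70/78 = 35/39 = 0.90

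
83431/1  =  83431  =  83431.00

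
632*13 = 8216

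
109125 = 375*291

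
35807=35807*1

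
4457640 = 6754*660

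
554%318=236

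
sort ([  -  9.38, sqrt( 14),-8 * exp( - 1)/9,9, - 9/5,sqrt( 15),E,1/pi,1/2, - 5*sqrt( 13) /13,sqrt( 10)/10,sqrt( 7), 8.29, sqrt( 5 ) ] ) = [ - 9.38,  -  9/5, - 5*sqrt(13)/13, - 8*exp( - 1 )/9,  sqrt( 10)/10, 1/pi,  1/2, sqrt(5), sqrt( 7 ) , E, sqrt( 14),sqrt( 15), 8.29,9]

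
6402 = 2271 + 4131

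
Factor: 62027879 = 62027879^1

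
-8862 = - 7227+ - 1635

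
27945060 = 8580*3257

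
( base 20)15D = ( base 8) 1001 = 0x201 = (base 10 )513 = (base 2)1000000001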